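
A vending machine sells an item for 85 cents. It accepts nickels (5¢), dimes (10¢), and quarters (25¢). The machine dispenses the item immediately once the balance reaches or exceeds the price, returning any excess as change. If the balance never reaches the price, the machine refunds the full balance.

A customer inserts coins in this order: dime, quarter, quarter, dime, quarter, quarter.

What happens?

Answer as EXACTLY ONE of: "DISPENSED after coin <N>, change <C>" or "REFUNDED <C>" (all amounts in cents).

Price: 85¢
Coin 1 (dime, 10¢): balance = 10¢
Coin 2 (quarter, 25¢): balance = 35¢
Coin 3 (quarter, 25¢): balance = 60¢
Coin 4 (dime, 10¢): balance = 70¢
Coin 5 (quarter, 25¢): balance = 95¢
  → balance >= price → DISPENSE, change = 95 - 85 = 10¢

Answer: DISPENSED after coin 5, change 10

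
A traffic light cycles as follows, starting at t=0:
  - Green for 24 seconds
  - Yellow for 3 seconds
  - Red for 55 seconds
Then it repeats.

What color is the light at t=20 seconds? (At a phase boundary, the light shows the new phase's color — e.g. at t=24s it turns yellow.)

Answer: green

Derivation:
Cycle length = 24 + 3 + 55 = 82s
t = 20, phase_t = 20 mod 82 = 20
20 < 24 (green end) → GREEN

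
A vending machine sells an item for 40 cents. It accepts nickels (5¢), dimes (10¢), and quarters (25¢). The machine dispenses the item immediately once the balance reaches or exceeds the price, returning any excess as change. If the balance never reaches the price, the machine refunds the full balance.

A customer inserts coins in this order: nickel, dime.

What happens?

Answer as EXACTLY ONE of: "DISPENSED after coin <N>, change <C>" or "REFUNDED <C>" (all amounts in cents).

Price: 40¢
Coin 1 (nickel, 5¢): balance = 5¢
Coin 2 (dime, 10¢): balance = 15¢
All coins inserted, balance 15¢ < price 40¢ → REFUND 15¢

Answer: REFUNDED 15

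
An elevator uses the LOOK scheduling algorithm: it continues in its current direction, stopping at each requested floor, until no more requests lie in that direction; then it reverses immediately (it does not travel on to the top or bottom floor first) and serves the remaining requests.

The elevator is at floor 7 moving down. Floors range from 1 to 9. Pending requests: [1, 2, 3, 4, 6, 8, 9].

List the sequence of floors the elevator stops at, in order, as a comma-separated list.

Answer: 6, 4, 3, 2, 1, 8, 9

Derivation:
Current: 7, moving DOWN
Serve below first (descending): [6, 4, 3, 2, 1]
Then reverse, serve above (ascending): [8, 9]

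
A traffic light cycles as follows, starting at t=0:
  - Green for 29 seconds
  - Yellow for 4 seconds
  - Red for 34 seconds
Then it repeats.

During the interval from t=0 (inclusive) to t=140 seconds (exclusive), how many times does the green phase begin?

Answer: 3

Derivation:
Cycle = 29+4+34 = 67s
green phase starts at t = k*67 + 0 for k=0,1,2,...
Need k*67+0 < 140 → k < 2.090
k ∈ {0, ..., 2} → 3 starts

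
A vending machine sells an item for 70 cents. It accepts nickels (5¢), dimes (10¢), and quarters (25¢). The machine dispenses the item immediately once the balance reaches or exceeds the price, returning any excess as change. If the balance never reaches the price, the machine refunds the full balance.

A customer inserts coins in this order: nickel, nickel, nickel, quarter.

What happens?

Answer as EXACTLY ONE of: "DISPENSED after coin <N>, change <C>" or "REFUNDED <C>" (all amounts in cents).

Price: 70¢
Coin 1 (nickel, 5¢): balance = 5¢
Coin 2 (nickel, 5¢): balance = 10¢
Coin 3 (nickel, 5¢): balance = 15¢
Coin 4 (quarter, 25¢): balance = 40¢
All coins inserted, balance 40¢ < price 70¢ → REFUND 40¢

Answer: REFUNDED 40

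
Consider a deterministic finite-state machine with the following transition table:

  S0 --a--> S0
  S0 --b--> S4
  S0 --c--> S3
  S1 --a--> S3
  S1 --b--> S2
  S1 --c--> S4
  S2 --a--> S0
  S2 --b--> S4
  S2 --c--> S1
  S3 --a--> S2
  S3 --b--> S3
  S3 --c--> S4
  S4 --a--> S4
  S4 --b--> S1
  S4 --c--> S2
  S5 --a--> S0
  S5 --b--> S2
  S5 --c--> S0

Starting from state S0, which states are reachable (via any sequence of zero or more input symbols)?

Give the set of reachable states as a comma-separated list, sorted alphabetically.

BFS from S0:
  visit S0: S0--a-->S0 (seen), S0--b-->S4 (new), S0--c-->S3 (new)
  visit S4: S4--a-->S4 (seen), S4--b-->S1 (new), S4--c-->S2 (new)
  visit S3: S3--a-->S2 (seen), S3--b-->S3 (seen), S3--c-->S4 (seen)
  visit S1: S1--a-->S3 (seen), S1--b-->S2 (seen), S1--c-->S4 (seen)
  visit S2: S2--a-->S0 (seen), S2--b-->S4 (seen), S2--c-->S1 (seen)

Answer: S0, S1, S2, S3, S4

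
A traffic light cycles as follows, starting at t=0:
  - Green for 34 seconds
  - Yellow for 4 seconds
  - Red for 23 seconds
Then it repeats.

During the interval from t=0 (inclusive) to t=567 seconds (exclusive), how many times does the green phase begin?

Cycle = 34+4+23 = 61s
green phase starts at t = k*61 + 0 for k=0,1,2,...
Need k*61+0 < 567 → k < 9.295
k ∈ {0, ..., 9} → 10 starts

Answer: 10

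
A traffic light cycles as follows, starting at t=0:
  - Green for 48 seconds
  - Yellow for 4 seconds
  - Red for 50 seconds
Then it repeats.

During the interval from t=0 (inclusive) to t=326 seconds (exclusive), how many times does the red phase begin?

Answer: 3

Derivation:
Cycle = 48+4+50 = 102s
red phase starts at t = k*102 + 52 for k=0,1,2,...
Need k*102+52 < 326 → k < 2.686
k ∈ {0, ..., 2} → 3 starts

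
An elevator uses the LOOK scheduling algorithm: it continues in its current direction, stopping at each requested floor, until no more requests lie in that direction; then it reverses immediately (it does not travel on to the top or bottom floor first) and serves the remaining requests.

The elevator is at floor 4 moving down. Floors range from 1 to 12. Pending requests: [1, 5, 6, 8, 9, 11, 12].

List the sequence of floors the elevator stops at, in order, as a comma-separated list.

Answer: 1, 5, 6, 8, 9, 11, 12

Derivation:
Current: 4, moving DOWN
Serve below first (descending): [1]
Then reverse, serve above (ascending): [5, 6, 8, 9, 11, 12]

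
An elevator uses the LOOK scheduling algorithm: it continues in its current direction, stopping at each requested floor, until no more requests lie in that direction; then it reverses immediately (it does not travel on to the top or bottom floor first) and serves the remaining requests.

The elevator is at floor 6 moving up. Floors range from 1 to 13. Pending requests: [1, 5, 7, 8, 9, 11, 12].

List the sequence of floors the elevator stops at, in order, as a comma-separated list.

Answer: 7, 8, 9, 11, 12, 5, 1

Derivation:
Current: 6, moving UP
Serve above first (ascending): [7, 8, 9, 11, 12]
Then reverse, serve below (descending): [5, 1]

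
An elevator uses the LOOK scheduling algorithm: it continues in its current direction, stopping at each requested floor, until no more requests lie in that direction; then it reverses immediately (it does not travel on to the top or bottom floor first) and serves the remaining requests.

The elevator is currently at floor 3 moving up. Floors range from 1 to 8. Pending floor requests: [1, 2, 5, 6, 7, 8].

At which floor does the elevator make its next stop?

Current floor: 3, direction: up
Requests above: [5, 6, 7, 8]
Requests below: [1, 2]
Moving up and requests lie above → nearest above is min([5, 6, 7, 8]) = 5

Answer: 5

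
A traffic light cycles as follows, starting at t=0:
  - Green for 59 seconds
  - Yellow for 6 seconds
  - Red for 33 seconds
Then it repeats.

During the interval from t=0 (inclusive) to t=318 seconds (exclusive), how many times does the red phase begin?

Cycle = 59+6+33 = 98s
red phase starts at t = k*98 + 65 for k=0,1,2,...
Need k*98+65 < 318 → k < 2.582
k ∈ {0, ..., 2} → 3 starts

Answer: 3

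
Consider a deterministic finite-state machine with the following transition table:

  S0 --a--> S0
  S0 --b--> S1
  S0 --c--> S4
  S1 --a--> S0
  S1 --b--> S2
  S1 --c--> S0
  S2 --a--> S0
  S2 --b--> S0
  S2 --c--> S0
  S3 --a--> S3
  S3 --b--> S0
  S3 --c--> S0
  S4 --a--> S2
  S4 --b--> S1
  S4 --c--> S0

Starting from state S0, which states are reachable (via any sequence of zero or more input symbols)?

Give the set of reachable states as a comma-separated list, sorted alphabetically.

BFS from S0:
  visit S0: S0--a-->S0 (seen), S0--b-->S1 (new), S0--c-->S4 (new)
  visit S1: S1--a-->S0 (seen), S1--b-->S2 (new), S1--c-->S0 (seen)
  visit S4: S4--a-->S2 (seen), S4--b-->S1 (seen), S4--c-->S0 (seen)
  visit S2: S2--a-->S0 (seen), S2--b-->S0 (seen), S2--c-->S0 (seen)

Answer: S0, S1, S2, S4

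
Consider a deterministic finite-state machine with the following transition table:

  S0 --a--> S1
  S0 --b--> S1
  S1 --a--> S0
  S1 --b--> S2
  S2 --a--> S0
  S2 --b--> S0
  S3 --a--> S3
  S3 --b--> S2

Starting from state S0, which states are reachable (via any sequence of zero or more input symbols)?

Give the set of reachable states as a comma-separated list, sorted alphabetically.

BFS from S0:
  visit S0: S0--a-->S1 (new), S0--b-->S1 (seen)
  visit S1: S1--a-->S0 (seen), S1--b-->S2 (new)
  visit S2: S2--a-->S0 (seen), S2--b-->S0 (seen)

Answer: S0, S1, S2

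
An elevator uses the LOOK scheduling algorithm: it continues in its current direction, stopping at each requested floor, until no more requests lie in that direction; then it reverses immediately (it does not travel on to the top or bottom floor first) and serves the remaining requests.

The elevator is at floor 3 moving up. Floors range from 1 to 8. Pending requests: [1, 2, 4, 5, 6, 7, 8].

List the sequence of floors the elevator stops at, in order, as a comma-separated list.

Current: 3, moving UP
Serve above first (ascending): [4, 5, 6, 7, 8]
Then reverse, serve below (descending): [2, 1]

Answer: 4, 5, 6, 7, 8, 2, 1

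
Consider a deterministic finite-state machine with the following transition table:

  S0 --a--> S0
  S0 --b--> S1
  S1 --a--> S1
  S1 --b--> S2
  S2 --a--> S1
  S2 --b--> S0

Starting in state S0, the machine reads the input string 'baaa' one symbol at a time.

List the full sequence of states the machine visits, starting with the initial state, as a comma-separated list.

Answer: S0, S1, S1, S1, S1

Derivation:
Start: S0
  read 'b': S0 --b--> S1
  read 'a': S1 --a--> S1
  read 'a': S1 --a--> S1
  read 'a': S1 --a--> S1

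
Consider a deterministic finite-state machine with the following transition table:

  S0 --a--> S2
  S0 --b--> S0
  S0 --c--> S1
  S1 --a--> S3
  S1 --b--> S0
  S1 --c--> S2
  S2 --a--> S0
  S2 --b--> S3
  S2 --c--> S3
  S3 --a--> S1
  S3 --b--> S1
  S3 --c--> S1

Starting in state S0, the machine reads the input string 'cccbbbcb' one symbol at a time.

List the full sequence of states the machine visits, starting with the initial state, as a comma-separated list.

Answer: S0, S1, S2, S3, S1, S0, S0, S1, S0

Derivation:
Start: S0
  read 'c': S0 --c--> S1
  read 'c': S1 --c--> S2
  read 'c': S2 --c--> S3
  read 'b': S3 --b--> S1
  read 'b': S1 --b--> S0
  read 'b': S0 --b--> S0
  read 'c': S0 --c--> S1
  read 'b': S1 --b--> S0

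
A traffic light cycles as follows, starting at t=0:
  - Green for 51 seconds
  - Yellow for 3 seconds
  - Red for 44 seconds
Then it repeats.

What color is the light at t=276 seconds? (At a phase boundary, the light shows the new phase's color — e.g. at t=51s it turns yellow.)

Cycle length = 51 + 3 + 44 = 98s
t = 276, phase_t = 276 mod 98 = 80
80 >= 54 → RED

Answer: red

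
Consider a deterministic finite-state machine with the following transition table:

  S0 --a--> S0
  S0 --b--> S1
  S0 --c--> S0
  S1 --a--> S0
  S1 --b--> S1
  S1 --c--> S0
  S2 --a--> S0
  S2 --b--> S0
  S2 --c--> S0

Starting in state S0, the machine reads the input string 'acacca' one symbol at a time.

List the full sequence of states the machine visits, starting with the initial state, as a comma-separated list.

Start: S0
  read 'a': S0 --a--> S0
  read 'c': S0 --c--> S0
  read 'a': S0 --a--> S0
  read 'c': S0 --c--> S0
  read 'c': S0 --c--> S0
  read 'a': S0 --a--> S0

Answer: S0, S0, S0, S0, S0, S0, S0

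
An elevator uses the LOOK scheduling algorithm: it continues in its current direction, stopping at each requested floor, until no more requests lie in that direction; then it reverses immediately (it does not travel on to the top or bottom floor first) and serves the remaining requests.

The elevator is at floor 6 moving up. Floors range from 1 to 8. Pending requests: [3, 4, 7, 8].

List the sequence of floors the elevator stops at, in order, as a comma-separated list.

Current: 6, moving UP
Serve above first (ascending): [7, 8]
Then reverse, serve below (descending): [4, 3]

Answer: 7, 8, 4, 3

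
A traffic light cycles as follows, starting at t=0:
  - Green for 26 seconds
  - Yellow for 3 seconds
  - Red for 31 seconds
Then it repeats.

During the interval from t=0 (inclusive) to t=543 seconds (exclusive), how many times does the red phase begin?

Cycle = 26+3+31 = 60s
red phase starts at t = k*60 + 29 for k=0,1,2,...
Need k*60+29 < 543 → k < 8.567
k ∈ {0, ..., 8} → 9 starts

Answer: 9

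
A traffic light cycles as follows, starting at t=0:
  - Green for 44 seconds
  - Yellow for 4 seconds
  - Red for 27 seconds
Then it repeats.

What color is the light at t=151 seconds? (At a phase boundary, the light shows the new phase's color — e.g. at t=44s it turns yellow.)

Answer: green

Derivation:
Cycle length = 44 + 4 + 27 = 75s
t = 151, phase_t = 151 mod 75 = 1
1 < 44 (green end) → GREEN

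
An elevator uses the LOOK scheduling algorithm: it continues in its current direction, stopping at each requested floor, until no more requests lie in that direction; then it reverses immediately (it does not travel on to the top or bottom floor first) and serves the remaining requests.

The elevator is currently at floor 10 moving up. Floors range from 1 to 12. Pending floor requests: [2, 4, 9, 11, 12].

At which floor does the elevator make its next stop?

Answer: 11

Derivation:
Current floor: 10, direction: up
Requests above: [11, 12]
Requests below: [2, 4, 9]
Moving up and requests lie above → nearest above is min([11, 12]) = 11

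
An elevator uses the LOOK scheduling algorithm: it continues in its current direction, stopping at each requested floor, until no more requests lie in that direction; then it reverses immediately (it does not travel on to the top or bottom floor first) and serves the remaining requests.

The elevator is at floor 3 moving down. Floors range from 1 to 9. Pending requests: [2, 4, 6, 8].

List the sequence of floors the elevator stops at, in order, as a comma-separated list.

Current: 3, moving DOWN
Serve below first (descending): [2]
Then reverse, serve above (ascending): [4, 6, 8]

Answer: 2, 4, 6, 8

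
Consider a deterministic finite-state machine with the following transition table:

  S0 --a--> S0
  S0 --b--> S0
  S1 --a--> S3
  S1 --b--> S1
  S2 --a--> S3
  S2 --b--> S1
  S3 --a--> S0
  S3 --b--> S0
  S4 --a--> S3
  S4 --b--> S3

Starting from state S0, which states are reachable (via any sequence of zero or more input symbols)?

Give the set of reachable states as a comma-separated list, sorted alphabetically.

Answer: S0

Derivation:
BFS from S0:
  visit S0: S0--a-->S0 (seen), S0--b-->S0 (seen)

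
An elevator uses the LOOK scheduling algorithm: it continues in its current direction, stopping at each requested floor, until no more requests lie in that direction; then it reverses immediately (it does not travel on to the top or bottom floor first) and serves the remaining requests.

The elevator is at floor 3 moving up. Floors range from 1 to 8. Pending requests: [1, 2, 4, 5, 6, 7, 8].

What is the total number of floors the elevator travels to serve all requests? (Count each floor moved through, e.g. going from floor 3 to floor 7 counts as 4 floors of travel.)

Answer: 12

Derivation:
Start at floor 3 moving up, LOOK stop order: [4, 5, 6, 7, 8, 2, 1]
  3 → 4: |4-3| = 1, total = 1
  4 → 5: |5-4| = 1, total = 2
  5 → 6: |6-5| = 1, total = 3
  6 → 7: |7-6| = 1, total = 4
  7 → 8: |8-7| = 1, total = 5
  8 → 2: |2-8| = 6, total = 11
  2 → 1: |1-2| = 1, total = 12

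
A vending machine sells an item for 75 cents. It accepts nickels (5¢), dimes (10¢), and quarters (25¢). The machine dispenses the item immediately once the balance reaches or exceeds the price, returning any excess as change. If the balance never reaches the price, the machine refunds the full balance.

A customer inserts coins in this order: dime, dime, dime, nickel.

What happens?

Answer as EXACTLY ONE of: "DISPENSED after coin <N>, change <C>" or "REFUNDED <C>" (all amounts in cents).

Price: 75¢
Coin 1 (dime, 10¢): balance = 10¢
Coin 2 (dime, 10¢): balance = 20¢
Coin 3 (dime, 10¢): balance = 30¢
Coin 4 (nickel, 5¢): balance = 35¢
All coins inserted, balance 35¢ < price 75¢ → REFUND 35¢

Answer: REFUNDED 35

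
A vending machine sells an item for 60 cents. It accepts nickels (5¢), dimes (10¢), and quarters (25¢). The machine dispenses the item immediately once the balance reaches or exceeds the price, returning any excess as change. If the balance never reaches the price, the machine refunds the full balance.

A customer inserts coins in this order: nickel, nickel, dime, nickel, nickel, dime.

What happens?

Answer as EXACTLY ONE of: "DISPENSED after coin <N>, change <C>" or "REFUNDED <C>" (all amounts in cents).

Answer: REFUNDED 40

Derivation:
Price: 60¢
Coin 1 (nickel, 5¢): balance = 5¢
Coin 2 (nickel, 5¢): balance = 10¢
Coin 3 (dime, 10¢): balance = 20¢
Coin 4 (nickel, 5¢): balance = 25¢
Coin 5 (nickel, 5¢): balance = 30¢
Coin 6 (dime, 10¢): balance = 40¢
All coins inserted, balance 40¢ < price 60¢ → REFUND 40¢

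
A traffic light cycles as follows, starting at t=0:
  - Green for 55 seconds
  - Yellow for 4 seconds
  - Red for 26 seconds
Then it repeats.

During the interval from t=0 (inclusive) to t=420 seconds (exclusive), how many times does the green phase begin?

Cycle = 55+4+26 = 85s
green phase starts at t = k*85 + 0 for k=0,1,2,...
Need k*85+0 < 420 → k < 4.941
k ∈ {0, ..., 4} → 5 starts

Answer: 5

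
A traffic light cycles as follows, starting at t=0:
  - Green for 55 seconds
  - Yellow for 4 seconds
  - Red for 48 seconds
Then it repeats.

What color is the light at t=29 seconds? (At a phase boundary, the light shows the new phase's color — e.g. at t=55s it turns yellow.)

Cycle length = 55 + 4 + 48 = 107s
t = 29, phase_t = 29 mod 107 = 29
29 < 55 (green end) → GREEN

Answer: green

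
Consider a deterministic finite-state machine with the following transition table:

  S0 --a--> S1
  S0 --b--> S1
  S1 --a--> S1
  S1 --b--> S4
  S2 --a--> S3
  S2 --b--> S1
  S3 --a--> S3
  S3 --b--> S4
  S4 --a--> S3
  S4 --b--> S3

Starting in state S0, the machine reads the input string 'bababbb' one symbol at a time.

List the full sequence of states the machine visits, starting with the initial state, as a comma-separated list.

Answer: S0, S1, S1, S4, S3, S4, S3, S4

Derivation:
Start: S0
  read 'b': S0 --b--> S1
  read 'a': S1 --a--> S1
  read 'b': S1 --b--> S4
  read 'a': S4 --a--> S3
  read 'b': S3 --b--> S4
  read 'b': S4 --b--> S3
  read 'b': S3 --b--> S4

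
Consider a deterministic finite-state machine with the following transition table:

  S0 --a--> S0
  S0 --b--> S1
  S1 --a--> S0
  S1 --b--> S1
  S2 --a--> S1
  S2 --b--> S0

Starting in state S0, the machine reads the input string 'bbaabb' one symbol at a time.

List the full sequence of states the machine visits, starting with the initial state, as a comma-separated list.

Answer: S0, S1, S1, S0, S0, S1, S1

Derivation:
Start: S0
  read 'b': S0 --b--> S1
  read 'b': S1 --b--> S1
  read 'a': S1 --a--> S0
  read 'a': S0 --a--> S0
  read 'b': S0 --b--> S1
  read 'b': S1 --b--> S1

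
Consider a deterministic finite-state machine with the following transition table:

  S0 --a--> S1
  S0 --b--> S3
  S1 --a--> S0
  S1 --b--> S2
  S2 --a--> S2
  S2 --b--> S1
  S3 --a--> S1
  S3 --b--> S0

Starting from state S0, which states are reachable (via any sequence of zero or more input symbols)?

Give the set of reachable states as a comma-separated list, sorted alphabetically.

BFS from S0:
  visit S0: S0--a-->S1 (new), S0--b-->S3 (new)
  visit S1: S1--a-->S0 (seen), S1--b-->S2 (new)
  visit S3: S3--a-->S1 (seen), S3--b-->S0 (seen)
  visit S2: S2--a-->S2 (seen), S2--b-->S1 (seen)

Answer: S0, S1, S2, S3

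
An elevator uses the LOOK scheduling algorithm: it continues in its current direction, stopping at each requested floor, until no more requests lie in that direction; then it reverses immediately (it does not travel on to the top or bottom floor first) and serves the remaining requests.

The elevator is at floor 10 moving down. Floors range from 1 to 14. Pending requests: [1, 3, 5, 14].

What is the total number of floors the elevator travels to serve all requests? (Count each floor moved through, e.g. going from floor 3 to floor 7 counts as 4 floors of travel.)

Start at floor 10 moving down, LOOK stop order: [5, 3, 1, 14]
  10 → 5: |5-10| = 5, total = 5
  5 → 3: |3-5| = 2, total = 7
  3 → 1: |1-3| = 2, total = 9
  1 → 14: |14-1| = 13, total = 22

Answer: 22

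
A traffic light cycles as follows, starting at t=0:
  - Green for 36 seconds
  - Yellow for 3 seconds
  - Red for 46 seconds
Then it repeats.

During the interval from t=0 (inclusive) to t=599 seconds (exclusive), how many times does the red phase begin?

Answer: 7

Derivation:
Cycle = 36+3+46 = 85s
red phase starts at t = k*85 + 39 for k=0,1,2,...
Need k*85+39 < 599 → k < 6.588
k ∈ {0, ..., 6} → 7 starts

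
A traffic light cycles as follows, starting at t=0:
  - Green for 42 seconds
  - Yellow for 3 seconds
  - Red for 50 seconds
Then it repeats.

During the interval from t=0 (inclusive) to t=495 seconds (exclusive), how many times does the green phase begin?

Answer: 6

Derivation:
Cycle = 42+3+50 = 95s
green phase starts at t = k*95 + 0 for k=0,1,2,...
Need k*95+0 < 495 → k < 5.211
k ∈ {0, ..., 5} → 6 starts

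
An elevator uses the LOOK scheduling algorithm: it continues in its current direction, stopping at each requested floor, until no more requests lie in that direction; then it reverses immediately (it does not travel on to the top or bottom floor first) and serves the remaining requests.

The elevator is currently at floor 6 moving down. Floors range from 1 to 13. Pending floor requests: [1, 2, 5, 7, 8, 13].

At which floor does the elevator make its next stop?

Answer: 5

Derivation:
Current floor: 6, direction: down
Requests above: [7, 8, 13]
Requests below: [1, 2, 5]
Moving down and requests lie below → nearest below is max([1, 2, 5]) = 5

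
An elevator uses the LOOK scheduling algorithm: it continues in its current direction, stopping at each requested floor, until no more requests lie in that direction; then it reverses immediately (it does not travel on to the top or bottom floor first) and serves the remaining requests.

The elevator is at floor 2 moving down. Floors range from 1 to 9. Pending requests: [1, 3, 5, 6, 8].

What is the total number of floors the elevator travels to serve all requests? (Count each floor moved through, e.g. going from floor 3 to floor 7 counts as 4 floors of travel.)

Start at floor 2 moving down, LOOK stop order: [1, 3, 5, 6, 8]
  2 → 1: |1-2| = 1, total = 1
  1 → 3: |3-1| = 2, total = 3
  3 → 5: |5-3| = 2, total = 5
  5 → 6: |6-5| = 1, total = 6
  6 → 8: |8-6| = 2, total = 8

Answer: 8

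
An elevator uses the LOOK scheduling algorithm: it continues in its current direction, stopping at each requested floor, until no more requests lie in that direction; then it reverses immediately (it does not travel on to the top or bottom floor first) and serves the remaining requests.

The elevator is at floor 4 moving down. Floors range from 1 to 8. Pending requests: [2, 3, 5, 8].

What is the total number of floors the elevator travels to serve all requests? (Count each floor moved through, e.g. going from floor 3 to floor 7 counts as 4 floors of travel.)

Start at floor 4 moving down, LOOK stop order: [3, 2, 5, 8]
  4 → 3: |3-4| = 1, total = 1
  3 → 2: |2-3| = 1, total = 2
  2 → 5: |5-2| = 3, total = 5
  5 → 8: |8-5| = 3, total = 8

Answer: 8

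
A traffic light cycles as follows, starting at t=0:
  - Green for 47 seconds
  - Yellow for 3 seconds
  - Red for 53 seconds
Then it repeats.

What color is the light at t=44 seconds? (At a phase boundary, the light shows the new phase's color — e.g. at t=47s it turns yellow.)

Answer: green

Derivation:
Cycle length = 47 + 3 + 53 = 103s
t = 44, phase_t = 44 mod 103 = 44
44 < 47 (green end) → GREEN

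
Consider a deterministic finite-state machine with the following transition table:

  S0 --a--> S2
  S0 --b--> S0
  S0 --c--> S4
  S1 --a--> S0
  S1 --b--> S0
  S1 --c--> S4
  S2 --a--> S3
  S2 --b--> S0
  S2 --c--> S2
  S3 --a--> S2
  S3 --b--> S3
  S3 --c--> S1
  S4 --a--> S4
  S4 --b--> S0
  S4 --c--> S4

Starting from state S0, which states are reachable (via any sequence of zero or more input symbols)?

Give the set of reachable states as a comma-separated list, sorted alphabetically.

Answer: S0, S1, S2, S3, S4

Derivation:
BFS from S0:
  visit S0: S0--a-->S2 (new), S0--b-->S0 (seen), S0--c-->S4 (new)
  visit S2: S2--a-->S3 (new), S2--b-->S0 (seen), S2--c-->S2 (seen)
  visit S4: S4--a-->S4 (seen), S4--b-->S0 (seen), S4--c-->S4 (seen)
  visit S3: S3--a-->S2 (seen), S3--b-->S3 (seen), S3--c-->S1 (new)
  visit S1: S1--a-->S0 (seen), S1--b-->S0 (seen), S1--c-->S4 (seen)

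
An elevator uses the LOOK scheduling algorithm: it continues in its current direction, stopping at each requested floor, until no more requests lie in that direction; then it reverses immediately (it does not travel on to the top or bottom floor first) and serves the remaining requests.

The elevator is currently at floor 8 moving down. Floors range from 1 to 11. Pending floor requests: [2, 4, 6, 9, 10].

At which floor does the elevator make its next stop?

Answer: 6

Derivation:
Current floor: 8, direction: down
Requests above: [9, 10]
Requests below: [2, 4, 6]
Moving down and requests lie below → nearest below is max([2, 4, 6]) = 6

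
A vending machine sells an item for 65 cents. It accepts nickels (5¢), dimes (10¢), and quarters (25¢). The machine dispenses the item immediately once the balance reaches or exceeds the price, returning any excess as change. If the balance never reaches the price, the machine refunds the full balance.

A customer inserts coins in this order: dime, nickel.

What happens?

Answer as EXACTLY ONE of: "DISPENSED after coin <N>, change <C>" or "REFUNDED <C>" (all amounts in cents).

Answer: REFUNDED 15

Derivation:
Price: 65¢
Coin 1 (dime, 10¢): balance = 10¢
Coin 2 (nickel, 5¢): balance = 15¢
All coins inserted, balance 15¢ < price 65¢ → REFUND 15¢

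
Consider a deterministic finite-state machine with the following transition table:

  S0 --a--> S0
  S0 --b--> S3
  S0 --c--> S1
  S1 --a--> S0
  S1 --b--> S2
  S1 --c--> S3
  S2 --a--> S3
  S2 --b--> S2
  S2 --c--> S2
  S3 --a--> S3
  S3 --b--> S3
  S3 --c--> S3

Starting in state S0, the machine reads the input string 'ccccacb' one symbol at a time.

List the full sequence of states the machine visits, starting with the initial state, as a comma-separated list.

Answer: S0, S1, S3, S3, S3, S3, S3, S3

Derivation:
Start: S0
  read 'c': S0 --c--> S1
  read 'c': S1 --c--> S3
  read 'c': S3 --c--> S3
  read 'c': S3 --c--> S3
  read 'a': S3 --a--> S3
  read 'c': S3 --c--> S3
  read 'b': S3 --b--> S3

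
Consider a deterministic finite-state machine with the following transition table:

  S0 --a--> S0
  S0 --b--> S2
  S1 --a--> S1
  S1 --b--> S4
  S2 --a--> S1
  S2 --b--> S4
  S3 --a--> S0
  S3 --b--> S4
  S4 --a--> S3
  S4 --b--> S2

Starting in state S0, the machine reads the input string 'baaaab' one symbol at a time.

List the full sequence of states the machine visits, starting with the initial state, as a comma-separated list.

Answer: S0, S2, S1, S1, S1, S1, S4

Derivation:
Start: S0
  read 'b': S0 --b--> S2
  read 'a': S2 --a--> S1
  read 'a': S1 --a--> S1
  read 'a': S1 --a--> S1
  read 'a': S1 --a--> S1
  read 'b': S1 --b--> S4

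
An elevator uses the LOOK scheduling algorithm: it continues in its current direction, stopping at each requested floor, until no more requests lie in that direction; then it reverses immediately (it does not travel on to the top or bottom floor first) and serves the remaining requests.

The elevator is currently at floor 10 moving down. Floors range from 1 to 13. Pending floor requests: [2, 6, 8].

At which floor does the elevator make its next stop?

Current floor: 10, direction: down
Requests above: []
Requests below: [2, 6, 8]
Moving down and requests lie below → nearest below is max([2, 6, 8]) = 8

Answer: 8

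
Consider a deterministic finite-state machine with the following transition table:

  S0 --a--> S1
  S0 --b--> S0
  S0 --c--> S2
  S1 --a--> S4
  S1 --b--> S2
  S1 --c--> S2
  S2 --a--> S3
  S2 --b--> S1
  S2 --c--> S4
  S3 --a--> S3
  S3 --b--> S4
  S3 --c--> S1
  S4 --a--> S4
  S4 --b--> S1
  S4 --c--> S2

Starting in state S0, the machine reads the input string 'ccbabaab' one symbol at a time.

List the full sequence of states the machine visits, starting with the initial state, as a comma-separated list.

Answer: S0, S2, S4, S1, S4, S1, S4, S4, S1

Derivation:
Start: S0
  read 'c': S0 --c--> S2
  read 'c': S2 --c--> S4
  read 'b': S4 --b--> S1
  read 'a': S1 --a--> S4
  read 'b': S4 --b--> S1
  read 'a': S1 --a--> S4
  read 'a': S4 --a--> S4
  read 'b': S4 --b--> S1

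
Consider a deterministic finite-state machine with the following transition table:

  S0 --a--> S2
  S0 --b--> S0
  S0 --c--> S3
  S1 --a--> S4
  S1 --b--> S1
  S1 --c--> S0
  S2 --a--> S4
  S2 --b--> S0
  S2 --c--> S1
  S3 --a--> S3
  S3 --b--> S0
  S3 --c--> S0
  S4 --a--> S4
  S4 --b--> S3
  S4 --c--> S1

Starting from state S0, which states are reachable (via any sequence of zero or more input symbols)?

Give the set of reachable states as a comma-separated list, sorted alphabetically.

Answer: S0, S1, S2, S3, S4

Derivation:
BFS from S0:
  visit S0: S0--a-->S2 (new), S0--b-->S0 (seen), S0--c-->S3 (new)
  visit S2: S2--a-->S4 (new), S2--b-->S0 (seen), S2--c-->S1 (new)
  visit S3: S3--a-->S3 (seen), S3--b-->S0 (seen), S3--c-->S0 (seen)
  visit S4: S4--a-->S4 (seen), S4--b-->S3 (seen), S4--c-->S1 (seen)
  visit S1: S1--a-->S4 (seen), S1--b-->S1 (seen), S1--c-->S0 (seen)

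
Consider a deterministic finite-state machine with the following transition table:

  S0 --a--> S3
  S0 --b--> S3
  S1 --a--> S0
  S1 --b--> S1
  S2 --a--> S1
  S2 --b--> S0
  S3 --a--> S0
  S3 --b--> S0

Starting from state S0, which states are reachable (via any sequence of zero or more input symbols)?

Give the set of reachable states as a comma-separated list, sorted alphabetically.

Answer: S0, S3

Derivation:
BFS from S0:
  visit S0: S0--a-->S3 (new), S0--b-->S3 (seen)
  visit S3: S3--a-->S0 (seen), S3--b-->S0 (seen)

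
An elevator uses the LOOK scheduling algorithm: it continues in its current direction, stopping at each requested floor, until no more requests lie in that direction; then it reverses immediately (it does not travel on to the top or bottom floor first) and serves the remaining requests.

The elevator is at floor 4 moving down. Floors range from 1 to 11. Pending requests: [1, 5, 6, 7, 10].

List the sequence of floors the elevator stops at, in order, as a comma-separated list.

Current: 4, moving DOWN
Serve below first (descending): [1]
Then reverse, serve above (ascending): [5, 6, 7, 10]

Answer: 1, 5, 6, 7, 10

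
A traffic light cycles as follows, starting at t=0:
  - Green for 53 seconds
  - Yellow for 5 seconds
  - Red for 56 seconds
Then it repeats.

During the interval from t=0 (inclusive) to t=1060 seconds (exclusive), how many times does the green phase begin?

Cycle = 53+5+56 = 114s
green phase starts at t = k*114 + 0 for k=0,1,2,...
Need k*114+0 < 1060 → k < 9.298
k ∈ {0, ..., 9} → 10 starts

Answer: 10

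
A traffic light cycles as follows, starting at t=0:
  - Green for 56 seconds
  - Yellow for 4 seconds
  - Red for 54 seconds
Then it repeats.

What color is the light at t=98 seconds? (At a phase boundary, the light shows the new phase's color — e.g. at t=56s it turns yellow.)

Answer: red

Derivation:
Cycle length = 56 + 4 + 54 = 114s
t = 98, phase_t = 98 mod 114 = 98
98 >= 60 → RED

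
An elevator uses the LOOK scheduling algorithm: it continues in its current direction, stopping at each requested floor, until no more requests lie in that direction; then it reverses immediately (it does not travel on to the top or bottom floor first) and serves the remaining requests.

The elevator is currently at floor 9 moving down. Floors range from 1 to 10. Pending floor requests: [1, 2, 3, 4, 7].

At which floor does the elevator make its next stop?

Answer: 7

Derivation:
Current floor: 9, direction: down
Requests above: []
Requests below: [1, 2, 3, 4, 7]
Moving down and requests lie below → nearest below is max([1, 2, 3, 4, 7]) = 7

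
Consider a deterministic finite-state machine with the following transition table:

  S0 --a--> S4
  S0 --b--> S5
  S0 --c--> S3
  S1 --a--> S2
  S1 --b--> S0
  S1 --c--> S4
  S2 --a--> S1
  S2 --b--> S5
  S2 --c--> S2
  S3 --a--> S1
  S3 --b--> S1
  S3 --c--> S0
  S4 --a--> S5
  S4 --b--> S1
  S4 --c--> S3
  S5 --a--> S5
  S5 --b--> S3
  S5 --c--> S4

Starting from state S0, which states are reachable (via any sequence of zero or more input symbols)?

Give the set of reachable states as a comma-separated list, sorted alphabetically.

BFS from S0:
  visit S0: S0--a-->S4 (new), S0--b-->S5 (new), S0--c-->S3 (new)
  visit S4: S4--a-->S5 (seen), S4--b-->S1 (new), S4--c-->S3 (seen)
  visit S5: S5--a-->S5 (seen), S5--b-->S3 (seen), S5--c-->S4 (seen)
  visit S3: S3--a-->S1 (seen), S3--b-->S1 (seen), S3--c-->S0 (seen)
  visit S1: S1--a-->S2 (new), S1--b-->S0 (seen), S1--c-->S4 (seen)
  visit S2: S2--a-->S1 (seen), S2--b-->S5 (seen), S2--c-->S2 (seen)

Answer: S0, S1, S2, S3, S4, S5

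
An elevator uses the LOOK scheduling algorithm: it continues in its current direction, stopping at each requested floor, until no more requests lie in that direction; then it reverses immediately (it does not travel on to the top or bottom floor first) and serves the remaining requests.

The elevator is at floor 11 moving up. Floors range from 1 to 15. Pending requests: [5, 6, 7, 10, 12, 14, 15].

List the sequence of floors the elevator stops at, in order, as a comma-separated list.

Answer: 12, 14, 15, 10, 7, 6, 5

Derivation:
Current: 11, moving UP
Serve above first (ascending): [12, 14, 15]
Then reverse, serve below (descending): [10, 7, 6, 5]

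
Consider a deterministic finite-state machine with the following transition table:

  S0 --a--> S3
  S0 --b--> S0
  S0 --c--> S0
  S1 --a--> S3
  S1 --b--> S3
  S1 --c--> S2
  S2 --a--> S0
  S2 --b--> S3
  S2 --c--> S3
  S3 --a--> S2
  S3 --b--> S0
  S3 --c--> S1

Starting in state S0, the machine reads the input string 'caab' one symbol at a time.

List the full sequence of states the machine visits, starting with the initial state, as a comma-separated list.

Start: S0
  read 'c': S0 --c--> S0
  read 'a': S0 --a--> S3
  read 'a': S3 --a--> S2
  read 'b': S2 --b--> S3

Answer: S0, S0, S3, S2, S3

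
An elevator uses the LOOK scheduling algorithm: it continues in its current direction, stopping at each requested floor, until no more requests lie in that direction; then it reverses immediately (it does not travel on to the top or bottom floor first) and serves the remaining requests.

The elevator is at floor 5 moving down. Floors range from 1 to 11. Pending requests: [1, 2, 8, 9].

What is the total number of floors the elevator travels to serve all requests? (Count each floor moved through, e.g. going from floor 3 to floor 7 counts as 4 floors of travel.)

Start at floor 5 moving down, LOOK stop order: [2, 1, 8, 9]
  5 → 2: |2-5| = 3, total = 3
  2 → 1: |1-2| = 1, total = 4
  1 → 8: |8-1| = 7, total = 11
  8 → 9: |9-8| = 1, total = 12

Answer: 12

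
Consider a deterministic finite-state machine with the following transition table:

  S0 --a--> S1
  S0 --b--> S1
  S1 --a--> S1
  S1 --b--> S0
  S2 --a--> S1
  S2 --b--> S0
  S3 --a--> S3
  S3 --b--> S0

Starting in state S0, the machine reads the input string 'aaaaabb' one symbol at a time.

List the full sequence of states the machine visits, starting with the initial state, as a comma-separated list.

Answer: S0, S1, S1, S1, S1, S1, S0, S1

Derivation:
Start: S0
  read 'a': S0 --a--> S1
  read 'a': S1 --a--> S1
  read 'a': S1 --a--> S1
  read 'a': S1 --a--> S1
  read 'a': S1 --a--> S1
  read 'b': S1 --b--> S0
  read 'b': S0 --b--> S1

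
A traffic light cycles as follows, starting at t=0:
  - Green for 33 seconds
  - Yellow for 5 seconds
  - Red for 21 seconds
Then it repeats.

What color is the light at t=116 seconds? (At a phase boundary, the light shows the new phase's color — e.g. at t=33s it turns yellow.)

Cycle length = 33 + 5 + 21 = 59s
t = 116, phase_t = 116 mod 59 = 57
57 >= 38 → RED

Answer: red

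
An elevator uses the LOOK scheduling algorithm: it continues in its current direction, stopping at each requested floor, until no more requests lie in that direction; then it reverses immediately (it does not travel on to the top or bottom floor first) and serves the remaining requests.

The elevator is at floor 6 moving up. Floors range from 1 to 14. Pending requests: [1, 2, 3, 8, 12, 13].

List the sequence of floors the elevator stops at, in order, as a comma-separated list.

Answer: 8, 12, 13, 3, 2, 1

Derivation:
Current: 6, moving UP
Serve above first (ascending): [8, 12, 13]
Then reverse, serve below (descending): [3, 2, 1]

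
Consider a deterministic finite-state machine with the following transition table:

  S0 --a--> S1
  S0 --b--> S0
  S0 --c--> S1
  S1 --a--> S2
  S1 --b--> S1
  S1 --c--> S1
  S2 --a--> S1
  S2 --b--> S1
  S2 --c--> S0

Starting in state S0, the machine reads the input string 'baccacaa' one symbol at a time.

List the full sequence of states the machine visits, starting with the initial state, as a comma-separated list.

Answer: S0, S0, S1, S1, S1, S2, S0, S1, S2

Derivation:
Start: S0
  read 'b': S0 --b--> S0
  read 'a': S0 --a--> S1
  read 'c': S1 --c--> S1
  read 'c': S1 --c--> S1
  read 'a': S1 --a--> S2
  read 'c': S2 --c--> S0
  read 'a': S0 --a--> S1
  read 'a': S1 --a--> S2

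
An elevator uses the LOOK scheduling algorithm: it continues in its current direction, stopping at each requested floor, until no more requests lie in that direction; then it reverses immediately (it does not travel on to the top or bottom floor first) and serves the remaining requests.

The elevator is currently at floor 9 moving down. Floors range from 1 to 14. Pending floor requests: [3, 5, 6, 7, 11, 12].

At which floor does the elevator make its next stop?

Answer: 7

Derivation:
Current floor: 9, direction: down
Requests above: [11, 12]
Requests below: [3, 5, 6, 7]
Moving down and requests lie below → nearest below is max([3, 5, 6, 7]) = 7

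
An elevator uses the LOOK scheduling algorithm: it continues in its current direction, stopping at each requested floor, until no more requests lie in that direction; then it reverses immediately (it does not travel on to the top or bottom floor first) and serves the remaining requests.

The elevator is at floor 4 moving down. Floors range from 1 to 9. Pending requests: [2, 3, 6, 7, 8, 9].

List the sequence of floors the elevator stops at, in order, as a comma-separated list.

Current: 4, moving DOWN
Serve below first (descending): [3, 2]
Then reverse, serve above (ascending): [6, 7, 8, 9]

Answer: 3, 2, 6, 7, 8, 9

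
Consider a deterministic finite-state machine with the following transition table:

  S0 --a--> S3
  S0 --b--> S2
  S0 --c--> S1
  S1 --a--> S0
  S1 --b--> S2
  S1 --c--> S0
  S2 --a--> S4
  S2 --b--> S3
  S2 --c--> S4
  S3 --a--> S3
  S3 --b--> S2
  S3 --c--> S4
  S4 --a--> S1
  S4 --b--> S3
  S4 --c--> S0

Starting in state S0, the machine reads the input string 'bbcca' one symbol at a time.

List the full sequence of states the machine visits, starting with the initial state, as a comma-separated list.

Start: S0
  read 'b': S0 --b--> S2
  read 'b': S2 --b--> S3
  read 'c': S3 --c--> S4
  read 'c': S4 --c--> S0
  read 'a': S0 --a--> S3

Answer: S0, S2, S3, S4, S0, S3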